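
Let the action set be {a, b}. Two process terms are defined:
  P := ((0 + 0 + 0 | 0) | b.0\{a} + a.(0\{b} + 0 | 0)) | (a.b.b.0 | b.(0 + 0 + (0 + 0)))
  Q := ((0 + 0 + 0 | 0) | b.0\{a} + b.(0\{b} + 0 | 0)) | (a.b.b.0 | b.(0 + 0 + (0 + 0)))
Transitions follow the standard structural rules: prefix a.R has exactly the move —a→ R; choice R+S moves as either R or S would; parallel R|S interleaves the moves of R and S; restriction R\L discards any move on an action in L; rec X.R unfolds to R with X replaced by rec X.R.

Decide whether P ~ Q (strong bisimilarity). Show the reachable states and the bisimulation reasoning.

P's transition system — 24 states:
  p0 = ((0 + 0 + 0 | 0) | b.0\{a} + a.(0\{b} + 0 | 0)) | (a.b.b.0 | b.(0 + 0 + (0 + 0))) | --a--▸ p1, --a--▸ p2, --b--▸ p3, --b--▸ p4
  p1 = ((0 + 0 + 0 | 0) | b.0\{a} + a.(0\{b} + 0 | 0)) | (b.b.0 | b.(0 + 0 + (0 + 0))) | --a--▸ p5, --b--▸ p6, --b--▸ p7, --b--▸ p8
  p2 = (0\{b} + 0 | 0) | (a.b.b.0 | b.(0 + 0 + (0 + 0))) | --a--▸ p5, --b--▸ p9
  p3 = ((0 + 0 + 0 | 0) | b.0\{a} + a.(0\{b} + 0 | 0)) | (a.b.b.0 | (0 + 0 + (0 + 0))) | --a--▸ p7, --a--▸ p9, --b--▸ p10
  p4 = (0 + 0 + 0 | 0) | 0\{a} | (a.b.b.0 | b.(0 + 0 + (0 + 0))) | --a--▸ p8, --b--▸ p10
  p5 = (0\{b} + 0 | 0) | (b.b.0 | b.(0 + 0 + (0 + 0))) | --b--▸ p11, --b--▸ p12
  p6 = ((0 + 0 + 0 | 0) | b.0\{a} + a.(0\{b} + 0 | 0)) | (b.0 | b.(0 + 0 + (0 + 0))) | --a--▸ p11, --b--▸ p13, --b--▸ p14, --b--▸ p15
  p7 = ((0 + 0 + 0 | 0) | b.0\{a} + a.(0\{b} + 0 | 0)) | (b.b.0 | (0 + 0 + (0 + 0))) | --a--▸ p12, --b--▸ p14, --b--▸ p16
  p8 = (0 + 0 + 0 | 0) | 0\{a} | (b.b.0 | b.(0 + 0 + (0 + 0))) | --b--▸ p15, --b--▸ p16
  p9 = (0\{b} + 0 | 0) | (a.b.b.0 | (0 + 0 + (0 + 0))) | --a--▸ p12
  p10 = (0 + 0 + 0 | 0) | 0\{a} | (a.b.b.0 | (0 + 0 + (0 + 0))) | --a--▸ p16
  p11 = (0\{b} + 0 | 0) | (b.0 | b.(0 + 0 + (0 + 0))) | --b--▸ p17, --b--▸ p18
  p12 = (0\{b} + 0 | 0) | (b.b.0 | (0 + 0 + (0 + 0))) | --b--▸ p18
  p13 = ((0 + 0 + 0 | 0) | b.0\{a} + a.(0\{b} + 0 | 0)) | (0 | b.(0 + 0 + (0 + 0))) | --a--▸ p17, --b--▸ p19, --b--▸ p20
  p14 = ((0 + 0 + 0 | 0) | b.0\{a} + a.(0\{b} + 0 | 0)) | (b.0 | (0 + 0 + (0 + 0))) | --a--▸ p18, --b--▸ p19, --b--▸ p21
  p15 = (0 + 0 + 0 | 0) | 0\{a} | (b.0 | b.(0 + 0 + (0 + 0))) | --b--▸ p20, --b--▸ p21
  p16 = (0 + 0 + 0 | 0) | 0\{a} | (b.b.0 | (0 + 0 + (0 + 0))) | --b--▸ p21
  p17 = (0\{b} + 0 | 0) | (0 | b.(0 + 0 + (0 + 0))) | --b--▸ p22
  p18 = (0\{b} + 0 | 0) | (b.0 | (0 + 0 + (0 + 0))) | --b--▸ p22
  p19 = ((0 + 0 + 0 | 0) | b.0\{a} + a.(0\{b} + 0 | 0)) | (0 | (0 + 0 + (0 + 0))) | --a--▸ p22, --b--▸ p23
  p20 = (0 + 0 + 0 | 0) | 0\{a} | (0 | b.(0 + 0 + (0 + 0))) | --b--▸ p23
  p21 = (0 + 0 + 0 | 0) | 0\{a} | (b.0 | (0 + 0 + (0 + 0))) | --b--▸ p23
  p22 = (0\{b} + 0 | 0) | (0 | (0 + 0 + (0 + 0))) | deadlocked
  p23 = (0 + 0 + 0 | 0) | 0\{a} | (0 | (0 + 0 + (0 + 0))) | deadlocked
Q's transition system — 24 states:
  q0 = ((0 + 0 + 0 | 0) | b.0\{a} + b.(0\{b} + 0 | 0)) | (a.b.b.0 | b.(0 + 0 + (0 + 0))) | --a--▸ q1, --b--▸ q2, --b--▸ q3, --b--▸ q4
  q1 = ((0 + 0 + 0 | 0) | b.0\{a} + b.(0\{b} + 0 | 0)) | (b.b.0 | b.(0 + 0 + (0 + 0))) | --b--▸ q5, --b--▸ q6, --b--▸ q7, --b--▸ q8
  q2 = ((0 + 0 + 0 | 0) | b.0\{a} + b.(0\{b} + 0 | 0)) | (a.b.b.0 | (0 + 0 + (0 + 0))) | --a--▸ q6, --b--▸ q10, --b--▸ q9
  q3 = (0 + 0 + 0 | 0) | 0\{a} | (a.b.b.0 | b.(0 + 0 + (0 + 0))) | --a--▸ q7, --b--▸ q9
  q4 = (0\{b} + 0 | 0) | (a.b.b.0 | b.(0 + 0 + (0 + 0))) | --a--▸ q8, --b--▸ q10
  q5 = ((0 + 0 + 0 | 0) | b.0\{a} + b.(0\{b} + 0 | 0)) | (b.0 | b.(0 + 0 + (0 + 0))) | --b--▸ q11, --b--▸ q12, --b--▸ q13, --b--▸ q14
  q6 = ((0 + 0 + 0 | 0) | b.0\{a} + b.(0\{b} + 0 | 0)) | (b.b.0 | (0 + 0 + (0 + 0))) | --b--▸ q12, --b--▸ q15, --b--▸ q16
  q7 = (0 + 0 + 0 | 0) | 0\{a} | (b.b.0 | b.(0 + 0 + (0 + 0))) | --b--▸ q13, --b--▸ q15
  q8 = (0\{b} + 0 | 0) | (b.b.0 | b.(0 + 0 + (0 + 0))) | --b--▸ q14, --b--▸ q16
  q9 = (0 + 0 + 0 | 0) | 0\{a} | (a.b.b.0 | (0 + 0 + (0 + 0))) | --a--▸ q15
  q10 = (0\{b} + 0 | 0) | (a.b.b.0 | (0 + 0 + (0 + 0))) | --a--▸ q16
  q11 = ((0 + 0 + 0 | 0) | b.0\{a} + b.(0\{b} + 0 | 0)) | (0 | b.(0 + 0 + (0 + 0))) | --b--▸ q17, --b--▸ q18, --b--▸ q19
  q12 = ((0 + 0 + 0 | 0) | b.0\{a} + b.(0\{b} + 0 | 0)) | (b.0 | (0 + 0 + (0 + 0))) | --b--▸ q17, --b--▸ q20, --b--▸ q21
  q13 = (0 + 0 + 0 | 0) | 0\{a} | (b.0 | b.(0 + 0 + (0 + 0))) | --b--▸ q18, --b--▸ q20
  q14 = (0\{b} + 0 | 0) | (b.0 | b.(0 + 0 + (0 + 0))) | --b--▸ q19, --b--▸ q21
  q15 = (0 + 0 + 0 | 0) | 0\{a} | (b.b.0 | (0 + 0 + (0 + 0))) | --b--▸ q20
  q16 = (0\{b} + 0 | 0) | (b.b.0 | (0 + 0 + (0 + 0))) | --b--▸ q21
  q17 = ((0 + 0 + 0 | 0) | b.0\{a} + b.(0\{b} + 0 | 0)) | (0 | (0 + 0 + (0 + 0))) | --b--▸ q22, --b--▸ q23
  q18 = (0 + 0 + 0 | 0) | 0\{a} | (0 | b.(0 + 0 + (0 + 0))) | --b--▸ q22
  q19 = (0\{b} + 0 | 0) | (0 | b.(0 + 0 + (0 + 0))) | --b--▸ q23
  q20 = (0 + 0 + 0 | 0) | 0\{a} | (b.0 | (0 + 0 + (0 + 0))) | --b--▸ q22
  q21 = (0\{b} + 0 | 0) | (b.0 | (0 + 0 + (0 + 0))) | --b--▸ q23
  q22 = (0 + 0 + 0 | 0) | 0\{a} | (0 | (0 + 0 + (0 + 0))) | deadlocked
  q23 = (0\{b} + 0 | 0) | (0 | (0 + 0 + (0 + 0))) | deadlocked
Partition-refinement fixed point:
  B0 = {p0}
  B1 = {p3}
  B2 = {p6, p7}
  B3 = {p11, p12, p15, p16, q11, q12, q13, q14, q15, q16}
  B4 = {p17, p18, p20, p21, q17, q18, q19, q20, q21}
  B5 = {p22, p23, q22, q23}
  B6 = {p13, p14}
  B7 = {p19}
  B8 = {p10, p9, q10, q9}
  B9 = {p2, p4, q2, q3, q4}
  B10 = {p5, p8, q5, q6, q7, q8}
  B11 = {p1}
  B12 = {q0}
  B13 = {q1}
p0 ∈ B0, q0 ∈ B12 → different blocks

not bisimilar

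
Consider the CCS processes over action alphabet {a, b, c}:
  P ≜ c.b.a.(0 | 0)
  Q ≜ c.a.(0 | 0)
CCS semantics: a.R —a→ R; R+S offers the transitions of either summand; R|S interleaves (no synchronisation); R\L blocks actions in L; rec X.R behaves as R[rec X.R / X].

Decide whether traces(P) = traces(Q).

traces(P) ≠ traces(Q) — witness ⟨cb⟩

Reachable graph of P (4 states):
  p0 = c.b.a.(0 | 0) has moves —c→ p1
  p1 = b.a.(0 | 0) has moves —b→ p2
  p2 = a.(0 | 0) has moves —a→ p3
  p3 = 0 | 0 has moves deadlocked
Reachable graph of Q (3 states):
  q0 = c.a.(0 | 0) has moves —c→ q1
  q1 = a.(0 | 0) has moves —a→ q2
  q2 = 0 | 0 has moves deadlocked
Trace ⟨cb⟩ through P, begin at {p0}:
  [1] c ⇒ {p1}
  [2] b ⇒ {p2}
  — P admits the full trace.
Trace ⟨cb⟩ through Q, begin at {q0}:
  [1] c ⇒ {q1}
  [2] b ⇒ no successor for Q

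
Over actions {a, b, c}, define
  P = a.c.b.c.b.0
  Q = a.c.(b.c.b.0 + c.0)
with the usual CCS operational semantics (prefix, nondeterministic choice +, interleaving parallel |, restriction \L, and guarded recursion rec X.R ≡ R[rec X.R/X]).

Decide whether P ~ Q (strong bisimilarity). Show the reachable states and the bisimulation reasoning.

Reachable graph of P (6 states):
  p0 = a.c.b.c.b.0 :: --a--▸ p1
  p1 = c.b.c.b.0 :: --c--▸ p2
  p2 = b.c.b.0 :: --b--▸ p3
  p3 = c.b.0 :: --c--▸ p4
  p4 = b.0 :: --b--▸ p5
  p5 = 0 :: deadlocked
Reachable graph of Q (6 states):
  q0 = a.c.(b.c.b.0 + c.0) :: --a--▸ q1
  q1 = c.(b.c.b.0 + c.0) :: --c--▸ q2
  q2 = b.c.b.0 + c.0 :: --b--▸ q3, --c--▸ q4
  q3 = c.b.0 :: --c--▸ q5
  q4 = 0 :: deadlocked
  q5 = b.0 :: --b--▸ q4
Coarsest stable partition (strong bisimilarity classes):
  B0 = {p0}
  B1 = {p1}
  B2 = {p2}
  B3 = {p3, q3}
  B4 = {p4, q5}
  B5 = {p5, q4}
  B6 = {q0}
  B7 = {q1}
  B8 = {q2}
p0 ∈ B0, q0 ∈ B6 → different blocks

NO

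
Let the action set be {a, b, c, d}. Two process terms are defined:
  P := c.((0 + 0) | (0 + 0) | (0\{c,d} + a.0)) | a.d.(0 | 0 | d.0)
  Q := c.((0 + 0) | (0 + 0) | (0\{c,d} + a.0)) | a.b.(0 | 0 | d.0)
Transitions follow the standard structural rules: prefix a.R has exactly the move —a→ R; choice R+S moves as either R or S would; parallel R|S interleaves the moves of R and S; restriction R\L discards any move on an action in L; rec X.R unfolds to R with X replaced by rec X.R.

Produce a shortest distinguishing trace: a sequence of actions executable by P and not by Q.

Reachable graph of P (12 states):
  u0 = c.((0 + 0) | (0 + 0) | (0\{c,d} + a.0)) | a.d.(0 | 0 | d.0) has moves —a→ u1, —c→ u2
  u1 = c.((0 + 0) | (0 + 0) | (0\{c,d} + a.0)) | d.(0 | 0 | d.0) has moves —c→ u3, —d→ u4
  u2 = (0 + 0) | (0 + 0) | (0\{c,d} + a.0) | a.d.(0 | 0 | d.0) has moves —a→ u3, —a→ u5
  u3 = (0 + 0) | (0 + 0) | (0\{c,d} + a.0) | d.(0 | 0 | d.0) has moves —a→ u6, —d→ u7
  u4 = c.((0 + 0) | (0 + 0) | (0\{c,d} + a.0)) | (0 | 0 | d.0) has moves —c→ u7, —d→ u8
  u5 = (0 + 0) | (0 + 0) | 0 | a.d.(0 | 0 | d.0) has moves —a→ u6
  u6 = (0 + 0) | (0 + 0) | 0 | d.(0 | 0 | d.0) has moves —d→ u9
  u7 = (0 + 0) | (0 + 0) | (0\{c,d} + a.0) | (0 | 0 | d.0) has moves —a→ u9, —d→ u10
  u8 = c.((0 + 0) | (0 + 0) | (0\{c,d} + a.0)) | (0 | 0 | 0) has moves —c→ u10
  u9 = (0 + 0) | (0 + 0) | 0 | (0 | 0 | d.0) has moves —d→ u11
  u10 = (0 + 0) | (0 + 0) | (0\{c,d} + a.0) | (0 | 0 | 0) has moves —a→ u11
  u11 = (0 + 0) | (0 + 0) | 0 | (0 | 0 | 0) has moves stopped
Reachable graph of Q (12 states):
  v0 = c.((0 + 0) | (0 + 0) | (0\{c,d} + a.0)) | a.b.(0 | 0 | d.0) has moves —a→ v1, —c→ v2
  v1 = c.((0 + 0) | (0 + 0) | (0\{c,d} + a.0)) | b.(0 | 0 | d.0) has moves —b→ v3, —c→ v4
  v2 = (0 + 0) | (0 + 0) | (0\{c,d} + a.0) | a.b.(0 | 0 | d.0) has moves —a→ v4, —a→ v5
  v3 = c.((0 + 0) | (0 + 0) | (0\{c,d} + a.0)) | (0 | 0 | d.0) has moves —c→ v6, —d→ v7
  v4 = (0 + 0) | (0 + 0) | (0\{c,d} + a.0) | b.(0 | 0 | d.0) has moves —a→ v8, —b→ v6
  v5 = (0 + 0) | (0 + 0) | 0 | a.b.(0 | 0 | d.0) has moves —a→ v8
  v6 = (0 + 0) | (0 + 0) | (0\{c,d} + a.0) | (0 | 0 | d.0) has moves —a→ v9, —d→ v10
  v7 = c.((0 + 0) | (0 + 0) | (0\{c,d} + a.0)) | (0 | 0 | 0) has moves —c→ v10
  v8 = (0 + 0) | (0 + 0) | 0 | b.(0 | 0 | d.0) has moves —b→ v9
  v9 = (0 + 0) | (0 + 0) | 0 | (0 | 0 | d.0) has moves —d→ v11
  v10 = (0 + 0) | (0 + 0) | (0\{c,d} + a.0) | (0 | 0 | 0) has moves —a→ v11
  v11 = (0 + 0) | (0 + 0) | 0 | (0 | 0 | 0) has moves stopped
Executing ad from P (initial set {u0}):
  step 1 (a): {u1}
  step 2 (d): {u4}
  ✓ P
Executing ad from Q (initial set {v0}):
  step 1 (a): {v1}
  step 2 (d): ∅ (Q stuck)

ad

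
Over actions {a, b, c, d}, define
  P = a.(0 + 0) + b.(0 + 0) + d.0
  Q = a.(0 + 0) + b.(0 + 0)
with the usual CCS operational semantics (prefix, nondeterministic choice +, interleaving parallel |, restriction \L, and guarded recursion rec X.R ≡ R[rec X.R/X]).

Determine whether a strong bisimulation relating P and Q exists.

NO

LTS(P): 3 reachable states
  p0 = a.(0 + 0) + b.(0 + 0) + d.0 ⊢ ··a··> p1, ··b··> p1, ··d··> p2
  p1 = 0 + 0 ⊢ stopped
  p2 = 0 ⊢ stopped
LTS(Q): 2 reachable states
  q0 = a.(0 + 0) + b.(0 + 0) ⊢ ··a··> q1, ··b··> q1
  q1 = 0 + 0 ⊢ stopped
Partition-refinement fixed point:
  B0 = {p0}
  B1 = {p1, p2, q1}
  B2 = {q0}
p0 ∈ B0, q0 ∈ B2 → different blocks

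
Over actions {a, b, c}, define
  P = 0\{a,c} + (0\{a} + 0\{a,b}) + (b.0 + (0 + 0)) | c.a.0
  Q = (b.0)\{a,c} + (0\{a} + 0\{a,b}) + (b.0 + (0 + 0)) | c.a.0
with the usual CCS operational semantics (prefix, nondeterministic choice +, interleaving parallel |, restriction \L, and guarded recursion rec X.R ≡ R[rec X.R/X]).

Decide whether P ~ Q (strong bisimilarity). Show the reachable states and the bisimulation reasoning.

not bisimilar

LTS(P): 6 reachable states
  s0 = 0\{a,c} + (0\{a} + 0\{a,b}) + (b.0 + (0 + 0)) | c.a.0 | --b--▸ s1, --c--▸ s2
  s1 = 0 | c.a.0 | --c--▸ s3
  s2 = (b.0 + (0 + 0)) | a.0 | --a--▸ s4, --b--▸ s3
  s3 = 0 | a.0 | --a--▸ s5
  s4 = (b.0 + (0 + 0)) | 0 | --b--▸ s5
  s5 = 0 | 0 | ∅
LTS(Q): 7 reachable states
  t0 = (b.0)\{a,c} + (0\{a} + 0\{a,b}) + (b.0 + (0 + 0)) | c.a.0 | --b--▸ t1, --b--▸ t2, --c--▸ t3
  t1 = 0 | c.a.0 | --c--▸ t4
  t2 = 0\{a,c} | ∅
  t3 = (b.0 + (0 + 0)) | a.0 | --a--▸ t5, --b--▸ t4
  t4 = 0 | a.0 | --a--▸ t6
  t5 = (b.0 + (0 + 0)) | 0 | --b--▸ t6
  t6 = 0 | 0 | ∅
Bisimilarity quotient blocks:
  B0 = {s0}
  B1 = {s1, t1}
  B2 = {s3, t4}
  B3 = {s5, t2, t6}
  B4 = {s2, t3}
  B5 = {s4, t5}
  B6 = {t0}
s0 ∈ B0, t0 ∈ B6 → different blocks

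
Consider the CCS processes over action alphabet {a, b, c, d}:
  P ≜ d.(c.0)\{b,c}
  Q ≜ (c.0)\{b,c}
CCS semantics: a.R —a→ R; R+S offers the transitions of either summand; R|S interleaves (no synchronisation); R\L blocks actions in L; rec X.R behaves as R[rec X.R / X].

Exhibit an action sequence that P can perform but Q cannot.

d

Reachable graph of P (2 states):
  m0 = d.(c.0)\{b,c} has moves --d--▸ m1
  m1 = (c.0)\{b,c} has moves (no moves)
Reachable graph of Q (1 states):
  n0 = (c.0)\{b,c} has moves (no moves)
Run σ = ⟨d⟩ on P: start {m0}
  after d @ step 1: {m1}
  — P admits the full trace.
Run σ = ⟨d⟩ on Q: start {n0}
  after d @ step 1: no successor for Q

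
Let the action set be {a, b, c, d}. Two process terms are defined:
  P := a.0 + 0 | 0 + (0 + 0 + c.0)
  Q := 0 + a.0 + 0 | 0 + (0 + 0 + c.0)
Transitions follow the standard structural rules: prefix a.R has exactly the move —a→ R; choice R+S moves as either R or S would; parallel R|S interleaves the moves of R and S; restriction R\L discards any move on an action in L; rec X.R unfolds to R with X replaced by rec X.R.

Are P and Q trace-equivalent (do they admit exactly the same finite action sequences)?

P's transition system — 2 states:
  m0 = a.0 + 0 | 0 + (0 + 0 + c.0) has moves —a→ m1, —c→ m1
  m1 = 0 has moves ·
Q's transition system — 2 states:
  n0 = 0 + a.0 + 0 | 0 + (0 + 0 + c.0) has moves —a→ n1, —c→ n1
  n1 = 0 has moves ·
Coarsest stable partition (strong bisimilarity classes):
  B0 = {m0, n0}
  B1 = {m1, n1}
m0 ∈ B0, n0 ∈ B0 → same block
Bisimilar ⇒ trace-equivalent.

YES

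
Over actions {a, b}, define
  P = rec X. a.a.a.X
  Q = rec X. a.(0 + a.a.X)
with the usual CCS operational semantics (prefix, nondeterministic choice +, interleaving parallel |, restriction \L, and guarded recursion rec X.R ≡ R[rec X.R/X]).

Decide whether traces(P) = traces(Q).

P's transition system — 3 states:
  u0 = rec X. a.a.a.X ⊢ ··a··> u1
  u1 = a.a.(rec X. a.a.a.X) ⊢ ··a··> u2
  u2 = a.(rec X. a.a.a.X) ⊢ ··a··> u0
Q's transition system — 3 states:
  v0 = rec X. a.(0 + a.a.X) ⊢ ··a··> v1
  v1 = 0 + a.a.(rec X. a.(0 + a.a.X)) ⊢ ··a··> v2
  v2 = a.(rec X. a.(0 + a.a.X)) ⊢ ··a··> v0
Partition-refinement fixed point:
  B0 = {u0, u1, u2, v0, v1, v2}
u0 ∈ B0, v0 ∈ B0 → same block
Bisimilar ⇒ trace-equivalent.

traces(P) = traces(Q)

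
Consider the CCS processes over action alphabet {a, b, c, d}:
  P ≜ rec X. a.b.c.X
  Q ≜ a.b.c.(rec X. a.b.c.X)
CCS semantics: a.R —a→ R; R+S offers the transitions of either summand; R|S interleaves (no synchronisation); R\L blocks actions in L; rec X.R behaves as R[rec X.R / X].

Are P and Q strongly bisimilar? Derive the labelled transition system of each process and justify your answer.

bisimilar

LTS(P): 3 reachable states
  m0 = rec X. a.b.c.X | —a→ m1
  m1 = b.c.(rec X. a.b.c.X) | —b→ m2
  m2 = c.(rec X. a.b.c.X) | —c→ m0
LTS(Q): 4 reachable states
  n0 = a.b.c.(rec X. a.b.c.X) | —a→ n1
  n1 = b.c.(rec X. a.b.c.X) | —b→ n2
  n2 = c.(rec X. a.b.c.X) | —c→ n3
  n3 = rec X. a.b.c.X | —a→ n1
Partition-refinement fixed point:
  B0 = {m0, n0, n3}
  B1 = {m1, n1}
  B2 = {m2, n2}
m0 ∈ B0, n0 ∈ B0 → same block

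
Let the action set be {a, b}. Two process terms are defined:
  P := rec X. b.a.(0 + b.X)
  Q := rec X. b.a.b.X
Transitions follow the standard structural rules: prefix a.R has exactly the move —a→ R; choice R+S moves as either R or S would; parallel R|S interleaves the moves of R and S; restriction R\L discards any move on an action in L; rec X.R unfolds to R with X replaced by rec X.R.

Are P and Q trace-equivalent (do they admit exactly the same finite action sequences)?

P's transition system — 3 states:
  u0 = rec X. b.a.(0 + b.X) → ··b··> u1
  u1 = a.(0 + b.(rec X. b.a.(0 + b.X))) → ··a··> u2
  u2 = 0 + b.(rec X. b.a.(0 + b.X)) → ··b··> u0
Q's transition system — 3 states:
  v0 = rec X. b.a.b.X → ··b··> v1
  v1 = a.b.(rec X. b.a.b.X) → ··a··> v2
  v2 = b.(rec X. b.a.b.X) → ··b··> v0
Bisimilarity quotient blocks:
  B0 = {u0, v0}
  B1 = {u1, v1}
  B2 = {u2, v2}
u0 ∈ B0, v0 ∈ B0 → same block
Bisimilar ⇒ trace-equivalent.

trace-equivalent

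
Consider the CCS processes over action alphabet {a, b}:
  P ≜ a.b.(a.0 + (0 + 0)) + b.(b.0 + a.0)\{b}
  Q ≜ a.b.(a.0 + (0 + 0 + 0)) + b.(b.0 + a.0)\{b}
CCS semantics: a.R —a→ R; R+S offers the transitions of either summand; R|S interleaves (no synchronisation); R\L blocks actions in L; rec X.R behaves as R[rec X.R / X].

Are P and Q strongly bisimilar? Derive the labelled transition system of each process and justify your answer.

YES

P's transition system — 6 states:
  p0 = a.b.(a.0 + (0 + 0)) + b.(b.0 + a.0)\{b} ⊢ =a=> p1, =b=> p2
  p1 = b.(a.0 + (0 + 0)) ⊢ =b=> p3
  p2 = (b.0 + a.0)\{b} ⊢ =a=> p4
  p3 = a.0 + (0 + 0) ⊢ =a=> p5
  p4 = 0\{b} ⊢ deadlocked
  p5 = 0 ⊢ deadlocked
Q's transition system — 6 states:
  q0 = a.b.(a.0 + (0 + 0 + 0)) + b.(b.0 + a.0)\{b} ⊢ =a=> q1, =b=> q2
  q1 = b.(a.0 + (0 + 0 + 0)) ⊢ =b=> q3
  q2 = (b.0 + a.0)\{b} ⊢ =a=> q4
  q3 = a.0 + (0 + 0 + 0) ⊢ =a=> q5
  q4 = 0\{b} ⊢ deadlocked
  q5 = 0 ⊢ deadlocked
Partition-refinement fixed point:
  B0 = {p0, q0}
  B1 = {p1, q1}
  B2 = {p2, p3, q2, q3}
  B3 = {p4, p5, q4, q5}
p0 ∈ B0, q0 ∈ B0 → same block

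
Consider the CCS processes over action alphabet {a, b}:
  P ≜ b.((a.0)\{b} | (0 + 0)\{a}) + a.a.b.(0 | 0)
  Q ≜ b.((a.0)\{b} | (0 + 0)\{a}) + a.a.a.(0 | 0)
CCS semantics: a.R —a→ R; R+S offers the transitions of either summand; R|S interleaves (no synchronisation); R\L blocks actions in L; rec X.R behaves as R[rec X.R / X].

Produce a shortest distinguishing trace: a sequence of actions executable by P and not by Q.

aab

P's transition system — 6 states:
  u0 = b.((a.0)\{b} | (0 + 0)\{a}) + a.a.b.(0 | 0) → -a-> u1, -b-> u2
  u1 = a.b.(0 | 0) → -a-> u3
  u2 = (a.0)\{b} | (0 + 0)\{a} → -a-> u4
  u3 = b.(0 | 0) → -b-> u5
  u4 = 0\{b} | (0 + 0)\{a} → stopped
  u5 = 0 | 0 → stopped
Q's transition system — 6 states:
  v0 = b.((a.0)\{b} | (0 + 0)\{a}) + a.a.a.(0 | 0) → -a-> v1, -b-> v2
  v1 = a.a.(0 | 0) → -a-> v3
  v2 = (a.0)\{b} | (0 + 0)\{a} → -a-> v4
  v3 = a.(0 | 0) → -a-> v5
  v4 = 0\{b} | (0 + 0)\{a} → stopped
  v5 = 0 | 0 → stopped
Trace ⟨aab⟩ through P, begin at {u0}:
  [1] a ⇒ {u1}
  [2] a ⇒ {u3}
  [3] b ⇒ {u5}
  — P admits the full trace.
Trace ⟨aab⟩ through Q, begin at {v0}:
  [1] a ⇒ {v1}
  [2] a ⇒ {v3}
  [3] b ⇒ ∅ (Q stuck)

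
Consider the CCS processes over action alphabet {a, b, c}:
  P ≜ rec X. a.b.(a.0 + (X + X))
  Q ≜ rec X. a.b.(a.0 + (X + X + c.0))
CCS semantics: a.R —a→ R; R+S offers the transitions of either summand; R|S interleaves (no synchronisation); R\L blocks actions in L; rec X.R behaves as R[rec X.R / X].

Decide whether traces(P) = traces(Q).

trace-distinct — witness ⟨abc⟩

Reachable graph of P (4 states):
  m0 = rec X. a.b.(a.0 + (X + X)) :: ··a··> m1
  m1 = b.(a.0 + ((rec X. a.b.(a.0 + (X + X))) + (rec X. a.b.(a.0 + (X + X))))) :: ··b··> m2
  m2 = a.0 + ((rec X. a.b.(a.0 + (X + X))) + (rec X. a.b.(a.0 + (X + X)))) :: ··a··> m1, ··a··> m3
  m3 = 0 :: ·
Reachable graph of Q (4 states):
  n0 = rec X. a.b.(a.0 + (X + X + c.0)) :: ··a··> n1
  n1 = b.(a.0 + ((rec X. a.b.(a.0 + (X + X + c.0))) + (rec X. a.b.(a.0 + (X + X + c.0))) + c.0)) :: ··b··> n2
  n2 = a.0 + ((rec X. a.b.(a.0 + (X + X + c.0))) + (rec X. a.b.(a.0 + (X + X + c.0))) + c.0) :: ··a··> n1, ··a··> n3, ··c··> n3
  n3 = 0 :: ·
Executing abc from Q (initial set {n0}):
  [1] a ⇒ {n1}
  [2] b ⇒ {n2}
  [3] c ⇒ {n3}
  Q completes σ.
Executing abc from P (initial set {m0}):
  [1] a ⇒ {m1}
  [2] b ⇒ {m2}
  [3] c ⇒ ∅ (P stuck)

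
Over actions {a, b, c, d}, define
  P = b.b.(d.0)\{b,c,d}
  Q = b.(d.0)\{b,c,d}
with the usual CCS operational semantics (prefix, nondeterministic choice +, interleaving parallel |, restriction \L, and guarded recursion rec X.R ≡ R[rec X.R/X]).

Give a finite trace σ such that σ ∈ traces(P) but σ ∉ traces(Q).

P's transition system — 3 states:
  p0 = b.b.(d.0)\{b,c,d} :: --b--▸ p1
  p1 = b.(d.0)\{b,c,d} :: --b--▸ p2
  p2 = (d.0)\{b,c,d} :: deadlocked
Q's transition system — 2 states:
  q0 = b.(d.0)\{b,c,d} :: --b--▸ q1
  q1 = (d.0)\{b,c,d} :: deadlocked
Executing bb from P (initial set {p0}):
  step 1 (b): {p1}
  step 2 (b): {p2}
  P completes σ.
Executing bb from Q (initial set {q0}):
  step 1 (b): {q1}
  step 2 (b): ∅  — Q cannot continue

bb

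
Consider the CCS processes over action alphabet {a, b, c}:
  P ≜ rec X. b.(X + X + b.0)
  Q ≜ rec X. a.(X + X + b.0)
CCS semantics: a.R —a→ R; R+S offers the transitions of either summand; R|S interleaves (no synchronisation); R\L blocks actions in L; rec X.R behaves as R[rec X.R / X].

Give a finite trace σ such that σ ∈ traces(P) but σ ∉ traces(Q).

b

Reachable graph of P (3 states):
  m0 = rec X. b.(X + X + b.0) | —b→ m1
  m1 = (rec X. b.(X + X + b.0)) + (rec X. b.(X + X + b.0)) + b.0 | —b→ m1, —b→ m2
  m2 = 0 | stopped
Reachable graph of Q (3 states):
  n0 = rec X. a.(X + X + b.0) | —a→ n1
  n1 = (rec X. a.(X + X + b.0)) + (rec X. a.(X + X + b.0)) + b.0 | —a→ n1, —b→ n2
  n2 = 0 | stopped
Run σ = ⟨b⟩ on P: start {m0}
  step 1 (b): {m1}
  ✓ P
Run σ = ⟨b⟩ on Q: start {n0}
  step 1 (b): ∅  — Q cannot continue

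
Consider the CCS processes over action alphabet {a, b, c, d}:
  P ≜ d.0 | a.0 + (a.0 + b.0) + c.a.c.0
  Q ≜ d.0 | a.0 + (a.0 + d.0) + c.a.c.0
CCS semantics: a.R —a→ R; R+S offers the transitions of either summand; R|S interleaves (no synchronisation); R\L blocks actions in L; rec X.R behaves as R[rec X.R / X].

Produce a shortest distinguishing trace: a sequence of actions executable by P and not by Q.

LTS(P): 7 reachable states
  u0 = d.0 | a.0 + (a.0 + b.0) + c.a.c.0 :: =a=> u1, =a=> u2, =b=> u1, =c=> u3, =d=> u4
  u1 = 0 :: stopped
  u2 = d.0 | 0 :: =d=> u5
  u3 = a.c.0 :: =a=> u6
  u4 = 0 | a.0 :: =a=> u5
  u5 = 0 | 0 :: stopped
  u6 = c.0 :: =c=> u1
LTS(Q): 7 reachable states
  v0 = d.0 | a.0 + (a.0 + d.0) + c.a.c.0 :: =a=> v1, =a=> v2, =c=> v3, =d=> v1, =d=> v4
  v1 = 0 :: stopped
  v2 = d.0 | 0 :: =d=> v5
  v3 = a.c.0 :: =a=> v6
  v4 = 0 | a.0 :: =a=> v5
  v5 = 0 | 0 :: stopped
  v6 = c.0 :: =c=> v1
Trace ⟨b⟩ through P, begin at {u0}:
  [1] b ⇒ {u1}
  — P admits the full trace.
Trace ⟨b⟩ through Q, begin at {v0}:
  [1] b ⇒ no successor for Q

b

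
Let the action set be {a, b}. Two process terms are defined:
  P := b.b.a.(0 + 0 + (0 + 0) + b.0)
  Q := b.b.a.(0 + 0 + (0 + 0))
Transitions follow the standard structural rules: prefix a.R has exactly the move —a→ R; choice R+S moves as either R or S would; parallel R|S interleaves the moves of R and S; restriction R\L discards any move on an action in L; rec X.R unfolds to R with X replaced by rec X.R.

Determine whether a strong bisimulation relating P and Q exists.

P's transition system — 5 states:
  u0 = b.b.a.(0 + 0 + (0 + 0) + b.0) | —b→ u1
  u1 = b.a.(0 + 0 + (0 + 0) + b.0) | —b→ u2
  u2 = a.(0 + 0 + (0 + 0) + b.0) | —a→ u3
  u3 = 0 + 0 + (0 + 0) + b.0 | —b→ u4
  u4 = 0 | deadlocked
Q's transition system — 4 states:
  v0 = b.b.a.(0 + 0 + (0 + 0)) | —b→ v1
  v1 = b.a.(0 + 0 + (0 + 0)) | —b→ v2
  v2 = a.(0 + 0 + (0 + 0)) | —a→ v3
  v3 = 0 + 0 + (0 + 0) | deadlocked
Partition-refinement fixed point:
  B0 = {u0}
  B1 = {u1}
  B2 = {u2}
  B3 = {u3}
  B4 = {u4, v3}
  B5 = {v0}
  B6 = {v1}
  B7 = {v2}
u0 ∈ B0, v0 ∈ B5 → different blocks

not bisimilar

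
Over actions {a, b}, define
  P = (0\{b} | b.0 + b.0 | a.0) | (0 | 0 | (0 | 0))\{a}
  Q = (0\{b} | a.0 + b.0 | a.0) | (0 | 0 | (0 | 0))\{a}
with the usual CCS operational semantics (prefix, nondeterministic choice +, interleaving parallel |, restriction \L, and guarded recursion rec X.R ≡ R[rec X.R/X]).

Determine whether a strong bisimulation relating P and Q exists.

LTS(P): 5 reachable states
  p0 = (0\{b} | b.0 + b.0 | a.0) | (0 | 0 | (0 | 0))\{a} ⊢ =a=> p1, =b=> p2, =b=> p3
  p1 = b.0 | 0 | (0 | 0 | (0 | 0))\{a} ⊢ =b=> p4
  p2 = 0 | a.0 | (0 | 0 | (0 | 0))\{a} ⊢ =a=> p4
  p3 = 0\{b} | 0 | (0 | 0 | (0 | 0))\{a} ⊢ (no moves)
  p4 = 0 | 0 | (0 | 0 | (0 | 0))\{a} ⊢ (no moves)
LTS(Q): 5 reachable states
  q0 = (0\{b} | a.0 + b.0 | a.0) | (0 | 0 | (0 | 0))\{a} ⊢ =a=> q1, =a=> q2, =b=> q3
  q1 = 0\{b} | 0 | (0 | 0 | (0 | 0))\{a} ⊢ (no moves)
  q2 = b.0 | 0 | (0 | 0 | (0 | 0))\{a} ⊢ =b=> q4
  q3 = 0 | a.0 | (0 | 0 | (0 | 0))\{a} ⊢ =a=> q4
  q4 = 0 | 0 | (0 | 0 | (0 | 0))\{a} ⊢ (no moves)
Coarsest stable partition (strong bisimilarity classes):
  B0 = {p0}
  B1 = {p3, p4, q1, q4}
  B2 = {p2, q3}
  B3 = {p1, q2}
  B4 = {q0}
p0 ∈ B0, q0 ∈ B4 → different blocks

not bisimilar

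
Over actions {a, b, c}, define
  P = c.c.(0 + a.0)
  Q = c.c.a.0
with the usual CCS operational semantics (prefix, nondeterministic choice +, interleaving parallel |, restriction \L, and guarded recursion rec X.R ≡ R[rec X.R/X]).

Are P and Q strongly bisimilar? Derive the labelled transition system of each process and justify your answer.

YES

LTS(P): 4 reachable states
  s0 = c.c.(0 + a.0) → =c=> s1
  s1 = c.(0 + a.0) → =c=> s2
  s2 = 0 + a.0 → =a=> s3
  s3 = 0 → (no moves)
LTS(Q): 4 reachable states
  t0 = c.c.a.0 → =c=> t1
  t1 = c.a.0 → =c=> t2
  t2 = a.0 → =a=> t3
  t3 = 0 → (no moves)
Coarsest stable partition (strong bisimilarity classes):
  B0 = {s0, t0}
  B1 = {s1, t1}
  B2 = {s2, t2}
  B3 = {s3, t3}
s0 ∈ B0, t0 ∈ B0 → same block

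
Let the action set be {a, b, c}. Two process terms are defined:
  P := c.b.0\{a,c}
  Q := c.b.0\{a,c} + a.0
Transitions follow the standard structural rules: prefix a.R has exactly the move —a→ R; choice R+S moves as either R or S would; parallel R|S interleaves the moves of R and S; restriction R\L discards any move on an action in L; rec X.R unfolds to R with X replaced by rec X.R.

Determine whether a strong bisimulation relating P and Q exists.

Reachable graph of P (3 states):
  m0 = c.b.0\{a,c} → -c-> m1
  m1 = b.0\{a,c} → -b-> m2
  m2 = 0\{a,c} → ·
Reachable graph of Q (4 states):
  n0 = c.b.0\{a,c} + a.0 → -a-> n1, -c-> n2
  n1 = 0 → ·
  n2 = b.0\{a,c} → -b-> n3
  n3 = 0\{a,c} → ·
Coarsest stable partition (strong bisimilarity classes):
  B0 = {m0}
  B1 = {m1, n2}
  B2 = {m2, n1, n3}
  B3 = {n0}
m0 ∈ B0, n0 ∈ B3 → different blocks

NO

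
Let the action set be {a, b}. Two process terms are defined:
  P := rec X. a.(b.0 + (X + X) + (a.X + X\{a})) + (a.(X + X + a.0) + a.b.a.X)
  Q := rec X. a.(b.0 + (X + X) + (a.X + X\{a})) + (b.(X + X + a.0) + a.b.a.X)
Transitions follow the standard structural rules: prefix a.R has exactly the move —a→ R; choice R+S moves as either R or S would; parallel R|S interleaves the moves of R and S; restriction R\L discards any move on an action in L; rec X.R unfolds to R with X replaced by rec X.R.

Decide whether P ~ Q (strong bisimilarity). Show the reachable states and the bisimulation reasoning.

P's transition system — 6 states:
  u0 = rec X. a.(b.0 + (X + X) + (a.X + X\{a})) + (a.(X + X + a.0) + a.b.a.X) has moves =a=> u1, =a=> u2, =a=> u3
  u1 = (rec X. a.(b.0 + (X + X) + (a.X + X\{a})) + (a.(X + X + a.0) + a.b.a.X)) + (rec X. a.(b.0 + (X + X) + (a.X + X\{a})) + (a.(X + X + a.0) + a.b.a.X)) + a.0 has moves =a=> u1, =a=> u2, =a=> u3, =a=> u4
  u2 = b.0 + ((rec X. a.(b.0 + (X + X) + (a.X + X\{a})) + (a.(X + X + a.0) + a.b.a.X)) + (rec X. a.(b.0 + (X + X) + (a.X + X\{a})) + (a.(X + X + a.0) + a.b.a.X))) + (a.(rec X. a.(b.0 + (X + X) + (a.X + X\{a})) + (a.(X + X + a.0) + a.b.a.X)) + (rec X. a.(b.0 + (X + X) + (a.X + X\{a})) + (a.(X + X + a.0) + a.b.a.X))\{a}) has moves =a=> u0, =a=> u1, =a=> u2, =a=> u3, =b=> u4
  u3 = b.a.(rec X. a.(b.0 + (X + X) + (a.X + X\{a})) + (a.(X + X + a.0) + a.b.a.X)) has moves =b=> u5
  u4 = 0 has moves ·
  u5 = a.(rec X. a.(b.0 + (X + X) + (a.X + X\{a})) + (a.(X + X + a.0) + a.b.a.X)) has moves =a=> u0
Q's transition system — 7 states:
  v0 = rec X. a.(b.0 + (X + X) + (a.X + X\{a})) + (b.(X + X + a.0) + a.b.a.X) has moves =a=> v1, =a=> v2, =b=> v3
  v1 = b.0 + ((rec X. a.(b.0 + (X + X) + (a.X + X\{a})) + (b.(X + X + a.0) + a.b.a.X)) + (rec X. a.(b.0 + (X + X) + (a.X + X\{a})) + (b.(X + X + a.0) + a.b.a.X))) + (a.(rec X. a.(b.0 + (X + X) + (a.X + X\{a})) + (b.(X + X + a.0) + a.b.a.X)) + (rec X. a.(b.0 + (X + X) + (a.X + X\{a})) + (b.(X + X + a.0) + a.b.a.X))\{a}) has moves =a=> v0, =a=> v1, =a=> v2, =b=> v3, =b=> v4, =b=> v5
  v2 = b.a.(rec X. a.(b.0 + (X + X) + (a.X + X\{a})) + (b.(X + X + a.0) + a.b.a.X)) has moves =b=> v6
  v3 = (rec X. a.(b.0 + (X + X) + (a.X + X\{a})) + (b.(X + X + a.0) + a.b.a.X)) + (rec X. a.(b.0 + (X + X) + (a.X + X\{a})) + (b.(X + X + a.0) + a.b.a.X)) + a.0 has moves =a=> v1, =a=> v2, =a=> v5, =b=> v3
  v4 = ((rec X. a.(b.0 + (X + X) + (a.X + X\{a})) + (b.(X + X + a.0) + a.b.a.X)) + (rec X. a.(b.0 + (X + X) + (a.X + X\{a})) + (b.(X + X + a.0) + a.b.a.X)) + a.0)\{a} has moves =b=> v4
  v5 = 0 has moves ·
  v6 = a.(rec X. a.(b.0 + (X + X) + (a.X + X\{a})) + (b.(X + X + a.0) + a.b.a.X)) has moves =a=> v0
Coarsest stable partition (strong bisimilarity classes):
  B0 = {u0}
  B1 = {u3}
  B2 = {u5}
  B3 = {u1}
  B4 = {u4, v5}
  B5 = {u2}
  B6 = {v0}
  B7 = {v1}
  B8 = {v4}
  B9 = {v3}
  B10 = {v2}
  B11 = {v6}
u0 ∈ B0, v0 ∈ B6 → different blocks

not bisimilar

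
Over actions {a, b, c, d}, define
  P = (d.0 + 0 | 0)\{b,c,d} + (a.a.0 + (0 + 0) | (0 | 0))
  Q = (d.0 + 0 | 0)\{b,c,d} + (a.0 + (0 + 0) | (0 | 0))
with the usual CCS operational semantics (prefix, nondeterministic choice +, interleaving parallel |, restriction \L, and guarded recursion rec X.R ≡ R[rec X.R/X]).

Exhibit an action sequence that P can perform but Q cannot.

aa

P's transition system — 3 states:
  m0 = (d.0 + 0 | 0)\{b,c,d} + (a.a.0 + (0 + 0) | (0 | 0)) has moves ··a··> m1
  m1 = a.0 has moves ··a··> m2
  m2 = 0 has moves deadlocked
Q's transition system — 2 states:
  n0 = (d.0 + 0 | 0)\{b,c,d} + (a.0 + (0 + 0) | (0 | 0)) has moves ··a··> n1
  n1 = 0 has moves deadlocked
Run σ = ⟨aa⟩ on P: start {m0}
  [1] a ⇒ {m1}
  [2] a ⇒ {m2}
  — P admits the full trace.
Run σ = ⟨aa⟩ on Q: start {n0}
  [1] a ⇒ {n1}
  [2] a ⇒ no successor for Q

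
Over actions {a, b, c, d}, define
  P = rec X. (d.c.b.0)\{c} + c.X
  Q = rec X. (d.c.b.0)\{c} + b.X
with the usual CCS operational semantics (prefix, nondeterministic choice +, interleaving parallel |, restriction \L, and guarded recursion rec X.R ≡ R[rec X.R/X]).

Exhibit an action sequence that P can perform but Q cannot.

Reachable graph of P (2 states):
  p0 = rec X. (d.c.b.0)\{c} + c.X → =c=> p0, =d=> p1
  p1 = (c.b.0)\{c} → deadlocked
Reachable graph of Q (2 states):
  q0 = rec X. (d.c.b.0)\{c} + b.X → =b=> q0, =d=> q1
  q1 = (c.b.0)\{c} → deadlocked
Executing c from P (initial set {p0}):
  [1] c ⇒ {p0}
  — P admits the full trace.
Executing c from Q (initial set {q0}):
  [1] c ⇒ ∅  — Q cannot continue

c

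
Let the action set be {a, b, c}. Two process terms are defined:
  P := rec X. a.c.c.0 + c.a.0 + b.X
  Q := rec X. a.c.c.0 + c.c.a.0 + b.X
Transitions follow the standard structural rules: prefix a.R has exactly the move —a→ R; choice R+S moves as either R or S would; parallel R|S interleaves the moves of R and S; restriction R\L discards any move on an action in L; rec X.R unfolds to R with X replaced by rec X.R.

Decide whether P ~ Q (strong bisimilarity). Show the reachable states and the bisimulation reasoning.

P ≁ Q

P's transition system — 5 states:
  u0 = rec X. a.c.c.0 + c.a.0 + b.X | =a=> u1, =b=> u0, =c=> u2
  u1 = c.c.0 | =c=> u3
  u2 = a.0 | =a=> u4
  u3 = c.0 | =c=> u4
  u4 = 0 | (no moves)
Q's transition system — 6 states:
  v0 = rec X. a.c.c.0 + c.c.a.0 + b.X | =a=> v1, =b=> v0, =c=> v2
  v1 = c.c.0 | =c=> v3
  v2 = c.a.0 | =c=> v4
  v3 = c.0 | =c=> v5
  v4 = a.0 | =a=> v5
  v5 = 0 | (no moves)
Partition-refinement fixed point:
  B0 = {u0}
  B1 = {u1, v1}
  B2 = {u3, v3}
  B3 = {u4, v5}
  B4 = {u2, v4}
  B5 = {v0}
  B6 = {v2}
u0 ∈ B0, v0 ∈ B5 → different blocks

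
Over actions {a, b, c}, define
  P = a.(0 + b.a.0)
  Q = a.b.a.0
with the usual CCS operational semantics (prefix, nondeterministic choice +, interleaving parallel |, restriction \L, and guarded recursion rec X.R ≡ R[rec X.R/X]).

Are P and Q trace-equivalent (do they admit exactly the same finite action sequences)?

YES

LTS(P): 4 reachable states
  p0 = a.(0 + b.a.0) | =a=> p1
  p1 = 0 + b.a.0 | =b=> p2
  p2 = a.0 | =a=> p3
  p3 = 0 | ·
LTS(Q): 4 reachable states
  q0 = a.b.a.0 | =a=> q1
  q1 = b.a.0 | =b=> q2
  q2 = a.0 | =a=> q3
  q3 = 0 | ·
Bisimilarity quotient blocks:
  B0 = {p0, q0}
  B1 = {p1, q1}
  B2 = {p2, q2}
  B3 = {p3, q3}
p0 ∈ B0, q0 ∈ B0 → same block
Bisimilar ⇒ trace-equivalent.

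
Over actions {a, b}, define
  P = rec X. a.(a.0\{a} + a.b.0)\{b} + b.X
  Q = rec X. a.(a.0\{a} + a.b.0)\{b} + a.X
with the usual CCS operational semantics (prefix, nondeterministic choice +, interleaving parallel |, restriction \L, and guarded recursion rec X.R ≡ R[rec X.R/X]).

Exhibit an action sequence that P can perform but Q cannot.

LTS(P): 4 reachable states
  s0 = rec X. a.(a.0\{a} + a.b.0)\{b} + b.X ⊢ —a→ s1, —b→ s0
  s1 = (a.0\{a} + a.b.0)\{b} ⊢ —a→ s2, —a→ s3
  s2 = (b.0)\{b} ⊢ (no moves)
  s3 = 0\{a}\{b} ⊢ (no moves)
LTS(Q): 4 reachable states
  t0 = rec X. a.(a.0\{a} + a.b.0)\{b} + a.X ⊢ —a→ t0, —a→ t1
  t1 = (a.0\{a} + a.b.0)\{b} ⊢ —a→ t2, —a→ t3
  t2 = (b.0)\{b} ⊢ (no moves)
  t3 = 0\{a}\{b} ⊢ (no moves)
Executing b from P (initial set {s0}):
  [1] b ⇒ {s0}
  ✓ P
Executing b from Q (initial set {t0}):
  [1] b ⇒ ∅  — Q cannot continue

b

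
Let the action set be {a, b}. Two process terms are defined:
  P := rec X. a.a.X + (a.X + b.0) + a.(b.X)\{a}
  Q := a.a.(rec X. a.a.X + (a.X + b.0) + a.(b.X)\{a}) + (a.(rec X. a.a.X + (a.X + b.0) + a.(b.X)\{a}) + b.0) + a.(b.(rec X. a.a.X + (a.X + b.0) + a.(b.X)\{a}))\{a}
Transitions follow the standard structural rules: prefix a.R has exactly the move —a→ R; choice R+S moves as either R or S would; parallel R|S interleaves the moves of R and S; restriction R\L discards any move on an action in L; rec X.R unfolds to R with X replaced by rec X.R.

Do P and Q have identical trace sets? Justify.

P's transition system — 6 states:
  m0 = rec X. a.a.X + (a.X + b.0) + a.(b.X)\{a} ⊢ —a→ m0, —a→ m1, —a→ m2, —b→ m3
  m1 = (b.(rec X. a.a.X + (a.X + b.0) + a.(b.X)\{a}))\{a} ⊢ —b→ m4
  m2 = a.(rec X. a.a.X + (a.X + b.0) + a.(b.X)\{a}) ⊢ —a→ m0
  m3 = 0 ⊢ deadlocked
  m4 = (rec X. a.a.X + (a.X + b.0) + a.(b.X)\{a})\{a} ⊢ —b→ m5
  m5 = 0\{a} ⊢ deadlocked
Q's transition system — 7 states:
  n0 = a.a.(rec X. a.a.X + (a.X + b.0) + a.(b.X)\{a}) + (a.(rec X. a.a.X + (a.X + b.0) + a.(b.X)\{a}) + b.0) + a.(b.(rec X. a.a.X + (a.X + b.0) + a.(b.X)\{a}))\{a} ⊢ —a→ n1, —a→ n2, —a→ n3, —b→ n4
  n1 = (b.(rec X. a.a.X + (a.X + b.0) + a.(b.X)\{a}))\{a} ⊢ —b→ n5
  n2 = a.(rec X. a.a.X + (a.X + b.0) + a.(b.X)\{a}) ⊢ —a→ n3
  n3 = rec X. a.a.X + (a.X + b.0) + a.(b.X)\{a} ⊢ —a→ n1, —a→ n2, —a→ n3, —b→ n4
  n4 = 0 ⊢ deadlocked
  n5 = (rec X. a.a.X + (a.X + b.0) + a.(b.X)\{a})\{a} ⊢ —b→ n6
  n6 = 0\{a} ⊢ deadlocked
Partition-refinement fixed point:
  B0 = {m0, n0, n3}
  B1 = {m3, m5, n4, n6}
  B2 = {m2, n2}
  B3 = {m1, n1}
  B4 = {m4, n5}
m0 ∈ B0, n0 ∈ B0 → same block
Bisimilar ⇒ trace-equivalent.

trace-equivalent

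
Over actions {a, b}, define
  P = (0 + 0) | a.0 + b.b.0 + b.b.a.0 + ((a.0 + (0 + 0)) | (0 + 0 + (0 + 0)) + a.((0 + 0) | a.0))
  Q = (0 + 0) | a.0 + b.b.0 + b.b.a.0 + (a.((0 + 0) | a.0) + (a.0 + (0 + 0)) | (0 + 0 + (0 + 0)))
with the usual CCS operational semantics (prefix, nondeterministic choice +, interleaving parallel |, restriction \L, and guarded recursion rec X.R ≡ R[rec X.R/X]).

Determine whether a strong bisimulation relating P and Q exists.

LTS(P): 8 reachable states
  s0 = (0 + 0) | a.0 + b.b.0 + b.b.a.0 + ((a.0 + (0 + 0)) | (0 + 0 + (0 + 0)) + a.((0 + 0) | a.0)) :: -a-> s1, -a-> s2, -a-> s3, -b-> s4, -b-> s5
  s1 = (0 + 0) | 0 :: ∅
  s2 = (0 + 0) | a.0 :: -a-> s1
  s3 = 0 | (0 + 0 + (0 + 0)) :: ∅
  s4 = b.0 :: -b-> s6
  s5 = b.a.0 :: -b-> s7
  s6 = 0 :: ∅
  s7 = a.0 :: -a-> s6
LTS(Q): 8 reachable states
  t0 = (0 + 0) | a.0 + b.b.0 + b.b.a.0 + (a.((0 + 0) | a.0) + (a.0 + (0 + 0)) | (0 + 0 + (0 + 0))) :: -a-> t1, -a-> t2, -a-> t3, -b-> t4, -b-> t5
  t1 = (0 + 0) | 0 :: ∅
  t2 = (0 + 0) | a.0 :: -a-> t1
  t3 = 0 | (0 + 0 + (0 + 0)) :: ∅
  t4 = b.0 :: -b-> t6
  t5 = b.a.0 :: -b-> t7
  t6 = 0 :: ∅
  t7 = a.0 :: -a-> t6
Bisimilarity quotient blocks:
  B0 = {s0, t0}
  B1 = {s1, s3, s6, t1, t3, t6}
  B2 = {s2, s7, t2, t7}
  B3 = {s4, t4}
  B4 = {s5, t5}
s0 ∈ B0, t0 ∈ B0 → same block

P ~ Q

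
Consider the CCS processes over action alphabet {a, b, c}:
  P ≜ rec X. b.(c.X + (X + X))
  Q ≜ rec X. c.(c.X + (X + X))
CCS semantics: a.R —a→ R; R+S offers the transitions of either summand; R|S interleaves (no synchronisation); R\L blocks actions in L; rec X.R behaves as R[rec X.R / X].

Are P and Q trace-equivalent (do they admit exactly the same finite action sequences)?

NO — witness ⟨b⟩

P's transition system — 2 states:
  p0 = rec X. b.(c.X + (X + X)) ⊢ —b→ p1
  p1 = c.(rec X. b.(c.X + (X + X))) + ((rec X. b.(c.X + (X + X))) + (rec X. b.(c.X + (X + X)))) ⊢ —b→ p1, —c→ p0
Q's transition system — 2 states:
  q0 = rec X. c.(c.X + (X + X)) ⊢ —c→ q1
  q1 = c.(rec X. c.(c.X + (X + X))) + ((rec X. c.(c.X + (X + X))) + (rec X. c.(c.X + (X + X)))) ⊢ —c→ q0, —c→ q1
Executing b from P (initial set {p0}):
  [1] b ⇒ {p1}
  P completes σ.
Executing b from Q (initial set {q0}):
  [1] b ⇒ no successor for Q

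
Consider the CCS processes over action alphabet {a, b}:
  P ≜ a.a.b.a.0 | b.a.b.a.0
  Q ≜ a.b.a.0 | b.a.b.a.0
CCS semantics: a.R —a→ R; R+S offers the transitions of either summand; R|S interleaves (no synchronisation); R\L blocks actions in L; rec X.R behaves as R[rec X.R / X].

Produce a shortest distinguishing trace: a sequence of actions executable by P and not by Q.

aa

Reachable graph of P (25 states):
  u0 = a.a.b.a.0 | b.a.b.a.0 :: ··a··> u1, ··b··> u2
  u1 = a.b.a.0 | b.a.b.a.0 :: ··a··> u3, ··b··> u4
  u2 = a.a.b.a.0 | a.b.a.0 :: ··a··> u4, ··a··> u5
  u3 = b.a.0 | b.a.b.a.0 :: ··b··> u6, ··b··> u7
  u4 = a.b.a.0 | a.b.a.0 :: ··a··> u7, ··a··> u8
  u5 = a.a.b.a.0 | b.a.0 :: ··a··> u8, ··b··> u9
  u6 = a.0 | b.a.b.a.0 :: ··a··> u10, ··b··> u11
  u7 = b.a.0 | a.b.a.0 :: ··a··> u12, ··b··> u11
  u8 = a.b.a.0 | b.a.0 :: ··a··> u12, ··b··> u13
  u9 = a.a.b.a.0 | a.0 :: ··a··> u13, ··a··> u14
  u10 = 0 | b.a.b.a.0 :: ··b··> u15
  u11 = a.0 | a.b.a.0 :: ··a··> u15, ··a··> u16
  u12 = b.a.0 | b.a.0 :: ··b··> u16, ··b··> u17
  u13 = a.b.a.0 | a.0 :: ··a··> u17, ··a··> u18
  u14 = a.a.b.a.0 | 0 :: ··a··> u18
  u15 = 0 | a.b.a.0 :: ··a··> u19
  u16 = a.0 | b.a.0 :: ··a··> u19, ··b··> u20
  u17 = b.a.0 | a.0 :: ··a··> u21, ··b··> u20
  u18 = a.b.a.0 | 0 :: ··a··> u21
  u19 = 0 | b.a.0 :: ··b··> u22
  u20 = a.0 | a.0 :: ··a··> u22, ··a··> u23
  u21 = b.a.0 | 0 :: ··b··> u23
  u22 = 0 | a.0 :: ··a··> u24
  u23 = a.0 | 0 :: ··a··> u24
  u24 = 0 | 0 :: ·
Reachable graph of Q (20 states):
  v0 = a.b.a.0 | b.a.b.a.0 :: ··a··> v1, ··b··> v2
  v1 = b.a.0 | b.a.b.a.0 :: ··b··> v3, ··b··> v4
  v2 = a.b.a.0 | a.b.a.0 :: ··a··> v4, ··a··> v5
  v3 = a.0 | b.a.b.a.0 :: ··a··> v6, ··b··> v7
  v4 = b.a.0 | a.b.a.0 :: ··a··> v8, ··b··> v7
  v5 = a.b.a.0 | b.a.0 :: ··a··> v8, ··b··> v9
  v6 = 0 | b.a.b.a.0 :: ··b··> v10
  v7 = a.0 | a.b.a.0 :: ··a··> v10, ··a··> v11
  v8 = b.a.0 | b.a.0 :: ··b··> v11, ··b··> v12
  v9 = a.b.a.0 | a.0 :: ··a··> v12, ··a··> v13
  v10 = 0 | a.b.a.0 :: ··a··> v14
  v11 = a.0 | b.a.0 :: ··a··> v14, ··b··> v15
  v12 = b.a.0 | a.0 :: ··a··> v16, ··b··> v15
  v13 = a.b.a.0 | 0 :: ··a··> v16
  v14 = 0 | b.a.0 :: ··b··> v17
  v15 = a.0 | a.0 :: ··a··> v17, ··a··> v18
  v16 = b.a.0 | 0 :: ··b··> v18
  v17 = 0 | a.0 :: ··a··> v19
  v18 = a.0 | 0 :: ··a··> v19
  v19 = 0 | 0 :: ·
Run σ = ⟨aa⟩ on P: start {u0}
  [1] a ⇒ {u1}
  [2] a ⇒ {u3}
  — P admits the full trace.
Run σ = ⟨aa⟩ on Q: start {v0}
  [1] a ⇒ {v1}
  [2] a ⇒ ∅  — Q cannot continue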